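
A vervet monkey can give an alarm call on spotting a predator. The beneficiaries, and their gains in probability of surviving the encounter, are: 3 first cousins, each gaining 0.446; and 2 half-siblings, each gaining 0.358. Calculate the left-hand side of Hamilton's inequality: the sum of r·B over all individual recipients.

0.34625

r to a first cousin = 0.125 (first cousins share one grandparent pair — two paths of length 4: r = 2·(1/2)^4 = 1/8).
r to a half-sibling = 1/4 (half-sibs share one parent — one path of length 2: r = (1/2)^2 = 1/4).
Summing one r·B term per recipient: 3·0.125·0.446 + 2·0.25·0.358 = 0.34625.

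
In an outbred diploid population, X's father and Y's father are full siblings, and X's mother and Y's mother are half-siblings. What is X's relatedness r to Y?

Wright's path rule: contributions from independent ancestry routes add.
X and Y are related in two ways: first cousins through their fathers (r = 1/8) and half first cousins through their mothers (r = 1/16).
r = 1/8 + 1/16 = 0.1875.

0.1875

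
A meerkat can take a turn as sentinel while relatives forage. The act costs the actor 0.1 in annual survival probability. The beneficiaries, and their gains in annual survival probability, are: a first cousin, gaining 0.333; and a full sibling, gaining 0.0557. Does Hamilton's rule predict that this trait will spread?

Hamilton's rule: the trait is favored when the sum of r·B over every recipient exceeds the actor's cost C.
r to a first cousin = 1/8 (first cousins share one grandparent pair — two paths of length 4: r = 2·(1/2)^4 = 1/8).
r to a full sibling = 0.5 (full sibs share both parents — two paths of length 2: r = 2·(1/2)^2 = 1/2).
Summing one r·B term per recipient: 1·0.125·0.333 + 1·0.5·0.0557 = 0.069475.
0.069475 < 0.1: the indirect benefit is less than the cost.

No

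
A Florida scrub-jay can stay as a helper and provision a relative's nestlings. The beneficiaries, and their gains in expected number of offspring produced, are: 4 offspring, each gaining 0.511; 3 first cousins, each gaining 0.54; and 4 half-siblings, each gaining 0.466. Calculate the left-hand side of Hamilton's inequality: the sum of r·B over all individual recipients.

r to an offspring = 1/2 (one parent–offspring link: r = (1/2)^1 = 1/2).
r to a first cousin = 0.125 (first cousins share one grandparent pair — two paths of length 4: r = 2·(1/2)^4 = 1/8).
r to a half-sibling = 1/4 (half-sibs share one parent — one path of length 2: r = (1/2)^2 = 1/4).
Summing one r·B term per recipient: 4·0.5·0.511 + 3·0.125·0.54 + 4·0.25·0.466 = 1.6905.

1.6905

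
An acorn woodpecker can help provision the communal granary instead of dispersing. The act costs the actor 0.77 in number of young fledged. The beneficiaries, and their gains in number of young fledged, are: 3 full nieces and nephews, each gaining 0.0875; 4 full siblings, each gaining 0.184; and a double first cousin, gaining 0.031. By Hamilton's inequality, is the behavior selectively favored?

Hamilton's rule: the trait is favored when the sum of r·B over every recipient exceeds the actor's cost C.
r to a full niece or nephew = 1/4 (full aunt/uncle↔niece/nephew: two paths of length 3 through the shared grandparent pair: r = 2·(1/2)^3 = 1/4).
r to a full sibling = 1/2 (full sibs share both parents — two paths of length 2: r = 2·(1/2)^2 = 1/2).
r to a double first cousin = 0.25 (double first cousins share both grandparent pairs — four paths of length 4: r = 4·(1/2)^4 = 1/4).
Summing one r·B term per recipient: 3·0.25·0.0875 + 4·0.5·0.184 + 1·0.25·0.031 = 0.441375.
0.441375 < 0.77: the indirect benefit is less than the cost.

No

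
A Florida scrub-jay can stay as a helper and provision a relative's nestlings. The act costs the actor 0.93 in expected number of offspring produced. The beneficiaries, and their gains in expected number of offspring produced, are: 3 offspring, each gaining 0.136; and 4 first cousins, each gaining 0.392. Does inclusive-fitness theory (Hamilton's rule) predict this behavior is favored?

Hamilton's rule: the trait is favored when the sum of r·B over every recipient exceeds the actor's cost C.
r to an offspring = 1/2 (one parent–offspring link: r = (1/2)^1 = 1/2).
r to a first cousin = 0.125 (first cousins share one grandparent pair — two paths of length 4: r = 2·(1/2)^4 = 1/8).
Summing one r·B term per recipient: 3·0.5·0.136 + 4·0.125·0.392 = 0.4.
0.4 < 0.93: the indirect benefit is less than the cost.

No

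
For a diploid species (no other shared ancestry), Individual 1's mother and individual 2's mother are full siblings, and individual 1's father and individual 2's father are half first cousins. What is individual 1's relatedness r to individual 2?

0.140625

Wright's path rule: contributions from independent ancestry routes add.
Individual 1 and individual 2 are related in two ways: first cousins through their mothers (r = 1/8) and half second cousins through their fathers (r = 1/64).
r = 1/8 + 1/64 = 0.140625.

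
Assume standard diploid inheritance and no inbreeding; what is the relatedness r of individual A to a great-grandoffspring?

0.125

Each parent–offspring link contributes a factor of 1/2, and independent paths through distinct common ancestors add.
Three parent–offspring links: r = (1/2)^3 = 1/8.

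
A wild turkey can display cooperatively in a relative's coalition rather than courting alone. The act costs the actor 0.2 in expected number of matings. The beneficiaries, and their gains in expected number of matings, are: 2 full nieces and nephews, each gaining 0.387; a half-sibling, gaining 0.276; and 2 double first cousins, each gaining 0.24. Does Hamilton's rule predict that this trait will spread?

Hamilton's rule: the trait is favored when the sum of r·B over every recipient exceeds the actor's cost C.
r to a full niece or nephew = 1/4 (full aunt/uncle↔niece/nephew: two paths of length 3 through the shared grandparent pair: r = 2·(1/2)^3 = 1/4).
r to a half-sibling = 1/4 (half-sibs share one parent — one path of length 2: r = (1/2)^2 = 1/4).
r to a double first cousin = 0.25 (double first cousins share both grandparent pairs — four paths of length 4: r = 4·(1/2)^4 = 1/4).
Summing one r·B term per recipient: 2·0.25·0.387 + 1·0.25·0.276 + 2·0.25·0.24 = 0.3825.
0.3825 > 0.2: the indirect benefit exceeds the cost.

Yes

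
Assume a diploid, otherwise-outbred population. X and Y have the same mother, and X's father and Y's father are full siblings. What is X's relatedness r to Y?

Independent pedigree routes through distinct common ancestors add.
X and Y are related in two ways: half-sibs through their shared mother (r = 1/4) and first cousins through their fathers (r = 1/8).
r = 1/4 + 1/8 = 3/8 = 0.375.

0.375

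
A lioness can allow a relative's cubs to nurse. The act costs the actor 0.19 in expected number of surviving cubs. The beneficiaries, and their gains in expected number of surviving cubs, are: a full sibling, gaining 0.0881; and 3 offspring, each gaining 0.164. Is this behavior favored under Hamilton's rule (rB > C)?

Yes

Hamilton's rule: the trait is favored when the sum of r·B over every recipient exceeds the actor's cost C.
r to a full sibling = 0.5 (full sibs share both parents — two paths of length 2: r = 2·(1/2)^2 = 1/2).
r to an offspring = 1/2 (one parent–offspring link: r = (1/2)^1 = 1/2).
Summing one r·B term per recipient: 1·0.5·0.0881 + 3·0.5·0.164 = 0.29005.
0.29005 > 0.19: the indirect benefit exceeds the cost.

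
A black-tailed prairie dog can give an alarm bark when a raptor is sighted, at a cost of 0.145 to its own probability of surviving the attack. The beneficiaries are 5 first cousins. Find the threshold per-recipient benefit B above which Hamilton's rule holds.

0.232

r to a first cousin = 0.125 (first cousins share one grandparent pair — two paths of length 4: r = 2·(1/2)^4 = 1/8).
Hamilton's rule with n recipients of equal r: n·r·B > C, so B > C/(n·r) = 0.145/(5·0.125) = 0.232.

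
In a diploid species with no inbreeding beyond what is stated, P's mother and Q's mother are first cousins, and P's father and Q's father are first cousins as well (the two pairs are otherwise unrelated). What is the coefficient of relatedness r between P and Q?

0.0625

Wright's path rule: contributions from independent ancestry routes add.
P and Q are related in two ways: second cousins through their mothers (r = 1/32) and second cousins through their fathers (r = 1/32).
r = 1/32 + 1/32 = 0.0625.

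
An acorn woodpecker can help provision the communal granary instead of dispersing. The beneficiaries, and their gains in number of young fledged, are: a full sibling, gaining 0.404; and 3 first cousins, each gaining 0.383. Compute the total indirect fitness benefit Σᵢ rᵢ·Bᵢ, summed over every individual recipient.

r to a full sibling = 1/2 (full sibs share both parents — two paths of length 2: r = 2·(1/2)^2 = 1/2).
r to a first cousin = 0.125 (first cousins share one grandparent pair — two paths of length 4: r = 2·(1/2)^4 = 1/8).
Summing one r·B term per recipient: 1·0.5·0.404 + 3·0.125·0.383 = 0.345625.

0.345625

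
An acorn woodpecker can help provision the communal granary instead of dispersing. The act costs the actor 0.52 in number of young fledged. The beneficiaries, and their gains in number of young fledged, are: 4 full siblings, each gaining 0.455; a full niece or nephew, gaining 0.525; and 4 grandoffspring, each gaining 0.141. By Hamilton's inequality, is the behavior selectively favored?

Hamilton's rule: the trait is favored when the sum of r·B over every recipient exceeds the actor's cost C.
r to a full sibling = 0.5 (full sibs share both parents — two paths of length 2: r = 2·(1/2)^2 = 1/2).
r to a full niece or nephew = 1/4 (full aunt/uncle↔niece/nephew: two paths of length 3 through the shared grandparent pair: r = 2·(1/2)^3 = 1/4).
r to a grandoffspring = 1/4 (two parent–offspring links: r = (1/2)^2 = 1/4).
Summing one r·B term per recipient: 4·0.5·0.455 + 1·0.25·0.525 + 4·0.25·0.141 = 1.18225.
1.18225 > 0.52: the indirect benefit exceeds the cost.

Yes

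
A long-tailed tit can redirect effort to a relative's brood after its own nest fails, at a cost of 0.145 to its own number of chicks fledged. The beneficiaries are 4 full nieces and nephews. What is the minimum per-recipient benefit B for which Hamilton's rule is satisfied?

r to a full niece or nephew = 0.25 (full aunt/uncle↔niece/nephew: two paths of length 3 through the shared grandparent pair: r = 2·(1/2)^3 = 1/4).
Hamilton's rule with n recipients of equal r: n·r·B > C, so B > C/(n·r) = 0.145/(4·0.25) = 0.145.

0.145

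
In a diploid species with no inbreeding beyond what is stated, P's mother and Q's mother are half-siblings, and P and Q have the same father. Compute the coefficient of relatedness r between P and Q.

Wright's path rule: contributions from independent ancestry routes add.
P and Q are related in two ways: half first cousins through their mothers (r = 1/16) and half-sibs through their shared father (r = 1/4).
r = 1/16 + 1/4 = 0.3125.

0.3125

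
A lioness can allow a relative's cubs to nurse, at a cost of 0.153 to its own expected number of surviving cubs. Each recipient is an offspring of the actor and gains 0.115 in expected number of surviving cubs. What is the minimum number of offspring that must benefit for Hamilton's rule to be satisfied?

3

r to an offspring = 0.5 (one parent–offspring link: r = (1/2)^1 = 1/2).
Hamilton's rule: n·r·B > C  ⇒  n > C/(r·B) = 0.153/(0.5·0.115) = 2.661.
The smallest integer exceeding 2.661 is 3.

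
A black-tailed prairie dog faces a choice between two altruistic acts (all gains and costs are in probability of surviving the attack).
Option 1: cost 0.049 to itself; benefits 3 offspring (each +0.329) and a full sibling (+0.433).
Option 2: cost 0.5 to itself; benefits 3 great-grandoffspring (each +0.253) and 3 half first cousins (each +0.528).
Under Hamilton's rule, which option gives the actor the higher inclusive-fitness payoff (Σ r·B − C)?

Option 1: r to an offspring = 0.5.
Option 1: r to a full sibling = 0.5.
Option 1: Σ r·B − C = (3·0.5·0.329 + 1·0.5·0.433) − 0.049 = 0.661.
Option 2: r to a great-grandoffspring = 0.125.
Option 2: r to a half first cousin = 0.0625.
Option 2: Σ r·B − C = (3·0.125·0.253 + 3·0.0625·0.528) − 0.5 = -0.306125.
Option 1 has the higher net inclusive-fitness payoff.

Option 1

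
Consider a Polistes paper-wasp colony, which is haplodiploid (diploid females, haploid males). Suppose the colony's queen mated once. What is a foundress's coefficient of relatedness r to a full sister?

0.75

Haplodiploid full sisters inherit their father's entire haploid genome identically (contributing 1/2) and on average half of their mother's contribution (1/2 · 1/2 = 1/4); r = 1/2 + 1/4 = 3/4.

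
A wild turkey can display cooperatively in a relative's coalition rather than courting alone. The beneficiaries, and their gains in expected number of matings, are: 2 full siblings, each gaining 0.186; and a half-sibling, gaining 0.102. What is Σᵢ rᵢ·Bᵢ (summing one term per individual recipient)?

r to a full sibling = 0.5 (full sibs share both parents — two paths of length 2: r = 2·(1/2)^2 = 1/2).
r to a half-sibling = 0.25 (half-sibs share one parent — one path of length 2: r = (1/2)^2 = 1/4).
Summing one r·B term per recipient: 2·0.5·0.186 + 1·0.25·0.102 = 0.2115.

0.2115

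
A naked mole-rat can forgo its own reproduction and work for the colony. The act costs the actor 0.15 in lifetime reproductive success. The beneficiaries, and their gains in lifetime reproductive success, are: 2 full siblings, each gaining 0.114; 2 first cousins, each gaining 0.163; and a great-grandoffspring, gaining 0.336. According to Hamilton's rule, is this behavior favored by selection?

Hamilton's rule: the trait is favored when the sum of r·B over every recipient exceeds the actor's cost C.
r to a full sibling = 1/2 (full sibs share both parents — two paths of length 2: r = 2·(1/2)^2 = 1/2).
r to a first cousin = 0.125 (first cousins share one grandparent pair — two paths of length 4: r = 2·(1/2)^4 = 1/8).
r to a great-grandoffspring = 1/8 (three parent–offspring links: r = (1/2)^3 = 1/8).
Summing one r·B term per recipient: 2·0.5·0.114 + 2·0.125·0.163 + 1·0.125·0.336 = 0.19675.
0.19675 > 0.15: the indirect benefit exceeds the cost.

Yes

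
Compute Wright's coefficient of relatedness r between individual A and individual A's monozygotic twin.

1

Each parent–offspring link contributes a factor of 1/2, and independent paths through distinct common ancestors add.
Monozygotic twins share every allele identical by descent: r = 1.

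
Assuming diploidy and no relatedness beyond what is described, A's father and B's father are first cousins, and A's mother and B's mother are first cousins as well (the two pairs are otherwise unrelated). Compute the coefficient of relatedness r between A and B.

Relatedness sums over independent paths through distinct common ancestors.
A and B are related in two ways: second cousins through their fathers (r = 1/32) and second cousins through their mothers (r = 1/32).
r = 1/32 + 1/32 = 1/16 = 0.0625.

0.0625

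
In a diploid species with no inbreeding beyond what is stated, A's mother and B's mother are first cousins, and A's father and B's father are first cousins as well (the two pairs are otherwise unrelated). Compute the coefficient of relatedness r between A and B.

0.0625

Independent pedigree routes through distinct common ancestors add.
A and B are related in two ways: second cousins through their mothers (r = 1/32) and second cousins through their fathers (r = 1/32).
r = 1/32 + 1/32 = 0.0625.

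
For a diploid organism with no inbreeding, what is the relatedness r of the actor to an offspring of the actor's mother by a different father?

Each parent–offspring link contributes a factor of 1/2, and independent paths through distinct common ancestors add.
Half-sibs share one parent — one path of length 2: r = (1/2)^2 = 1/4.

0.25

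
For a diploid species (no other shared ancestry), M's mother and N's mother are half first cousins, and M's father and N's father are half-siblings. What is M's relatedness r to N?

Independent pedigree routes through distinct common ancestors add.
M and N are related in two ways: half second cousins through their mothers (r = 1/64) and half first cousins through their fathers (r = 1/16).
r = 1/64 + 1/16 = 5/64 = 0.078125.

0.078125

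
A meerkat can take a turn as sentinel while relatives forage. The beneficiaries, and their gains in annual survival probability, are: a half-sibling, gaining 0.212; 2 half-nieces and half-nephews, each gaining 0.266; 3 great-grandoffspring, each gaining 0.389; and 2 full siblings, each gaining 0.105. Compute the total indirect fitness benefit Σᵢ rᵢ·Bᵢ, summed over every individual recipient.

0.370375

r to a half-sibling = 1/4 (half-sibs share one parent — one path of length 2: r = (1/2)^2 = 1/4).
r to a half-niece or half-nephew = 0.125 (half-aunt/uncle↔niece/nephew: one path of length 3: r = (1/2)^3 = 1/8).
r to a great-grandoffspring = 0.125 (three parent–offspring links: r = (1/2)^3 = 1/8).
r to a full sibling = 1/2 (full sibs share both parents — two paths of length 2: r = 2·(1/2)^2 = 1/2).
Summing one r·B term per recipient: 1·0.25·0.212 + 2·0.125·0.266 + 3·0.125·0.389 + 2·0.5·0.105 = 0.370375.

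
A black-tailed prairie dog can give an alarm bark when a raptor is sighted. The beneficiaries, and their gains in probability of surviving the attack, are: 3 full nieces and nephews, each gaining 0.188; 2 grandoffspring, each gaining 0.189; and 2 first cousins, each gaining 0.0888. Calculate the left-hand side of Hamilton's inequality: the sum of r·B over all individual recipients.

r to a full niece or nephew = 1/4 (full aunt/uncle↔niece/nephew: two paths of length 3 through the shared grandparent pair: r = 2·(1/2)^3 = 1/4).
r to a grandoffspring = 0.25 (two parent–offspring links: r = (1/2)^2 = 1/4).
r to a first cousin = 0.125 (first cousins share one grandparent pair — two paths of length 4: r = 2·(1/2)^4 = 1/8).
Summing one r·B term per recipient: 3·0.25·0.188 + 2·0.25·0.189 + 2·0.125·0.0888 = 0.2577.

0.2577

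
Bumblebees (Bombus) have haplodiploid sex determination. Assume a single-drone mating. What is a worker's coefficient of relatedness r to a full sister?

0.75

Haplodiploid full sisters inherit their father's entire haploid genome identically (contributing 1/2) and on average half of their mother's contribution (1/2 · 1/2 = 1/4); r = 1/2 + 1/4 = 3/4.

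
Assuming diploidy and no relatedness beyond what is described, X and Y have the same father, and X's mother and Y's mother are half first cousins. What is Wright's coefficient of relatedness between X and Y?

With two independent routes of shared ancestry, r is the sum of the two contributions.
X and Y are related in two ways: half-sibs through their shared father (r = 1/4) and half second cousins through their mothers (r = 1/64).
r = 1/4 + 1/64 = 0.265625.

0.265625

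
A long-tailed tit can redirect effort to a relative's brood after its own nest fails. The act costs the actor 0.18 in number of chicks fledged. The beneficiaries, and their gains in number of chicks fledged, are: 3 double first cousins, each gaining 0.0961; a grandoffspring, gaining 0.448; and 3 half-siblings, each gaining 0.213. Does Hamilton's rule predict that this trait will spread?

Yes

Hamilton's rule: the trait is favored when the sum of r·B over every recipient exceeds the actor's cost C.
r to a double first cousin = 0.25 (double first cousins share both grandparent pairs — four paths of length 4: r = 4·(1/2)^4 = 1/4).
r to a grandoffspring = 1/4 (two parent–offspring links: r = (1/2)^2 = 1/4).
r to a half-sibling = 1/4 (half-sibs share one parent — one path of length 2: r = (1/2)^2 = 1/4).
Summing one r·B term per recipient: 3·0.25·0.0961 + 1·0.25·0.448 + 3·0.25·0.213 = 0.343825.
0.343825 > 0.18: the indirect benefit exceeds the cost.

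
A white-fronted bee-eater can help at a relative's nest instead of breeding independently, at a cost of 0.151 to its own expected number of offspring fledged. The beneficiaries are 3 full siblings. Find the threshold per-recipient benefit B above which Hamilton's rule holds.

0.1007

r to a full sibling = 0.5 (full sibs share both parents — two paths of length 2: r = 2·(1/2)^2 = 1/2).
Hamilton's rule with n recipients of equal r: n·r·B > C, so B > C/(n·r) = 0.151/(3·0.5) = 0.1007.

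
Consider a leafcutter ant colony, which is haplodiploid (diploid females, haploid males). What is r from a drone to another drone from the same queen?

Haploid brothers each carry a random half of the queen's diploid genome, so on average they share half: r = 1/2.

0.5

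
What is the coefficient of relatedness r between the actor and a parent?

0.5

Each parent–offspring link contributes a factor of 1/2, and independent paths through distinct common ancestors add.
One parent–offspring link: r = (1/2)^1 = 1/2.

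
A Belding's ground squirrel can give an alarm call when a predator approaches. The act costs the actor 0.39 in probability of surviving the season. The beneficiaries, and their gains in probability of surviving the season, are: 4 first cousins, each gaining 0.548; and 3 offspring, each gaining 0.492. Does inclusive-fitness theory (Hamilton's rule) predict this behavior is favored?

Hamilton's rule: the trait is favored when the sum of r·B over every recipient exceeds the actor's cost C.
r to a first cousin = 1/8 (first cousins share one grandparent pair — two paths of length 4: r = 2·(1/2)^4 = 1/8).
r to an offspring = 0.5 (one parent–offspring link: r = (1/2)^1 = 1/2).
Summing one r·B term per recipient: 4·0.125·0.548 + 3·0.5·0.492 = 1.012.
1.012 > 0.39: the indirect benefit exceeds the cost.

Yes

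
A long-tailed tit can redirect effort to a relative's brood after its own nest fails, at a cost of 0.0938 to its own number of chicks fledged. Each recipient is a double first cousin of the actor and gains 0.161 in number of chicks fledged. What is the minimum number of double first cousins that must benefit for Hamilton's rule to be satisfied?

3

r to a double first cousin = 1/4 (double first cousins share both grandparent pairs — four paths of length 4: r = 4·(1/2)^4 = 1/4).
Hamilton's rule: n·r·B > C  ⇒  n > C/(r·B) = 0.0938/(0.25·0.161) = 2.33.
The smallest integer exceeding 2.33 is 3.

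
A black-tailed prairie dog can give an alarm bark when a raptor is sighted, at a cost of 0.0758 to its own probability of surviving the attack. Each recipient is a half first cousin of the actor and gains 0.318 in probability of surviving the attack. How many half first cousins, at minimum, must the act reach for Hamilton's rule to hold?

4

r to a half first cousin = 0.0625 (half first cousins share one grandparent — one path of length 4: r = (1/2)^4 = 1/16).
Hamilton's rule: n·r·B > C  ⇒  n > C/(r·B) = 0.0758/(0.0625·0.318) = 3.814.
The smallest integer exceeding 3.814 is 4.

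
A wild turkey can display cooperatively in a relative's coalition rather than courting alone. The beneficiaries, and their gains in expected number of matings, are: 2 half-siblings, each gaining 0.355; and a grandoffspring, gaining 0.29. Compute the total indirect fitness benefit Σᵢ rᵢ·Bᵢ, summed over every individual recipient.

0.25

r to a half-sibling = 1/4 (half-sibs share one parent — one path of length 2: r = (1/2)^2 = 1/4).
r to a grandoffspring = 1/4 (two parent–offspring links: r = (1/2)^2 = 1/4).
Summing one r·B term per recipient: 2·0.25·0.355 + 1·0.25·0.29 = 0.25.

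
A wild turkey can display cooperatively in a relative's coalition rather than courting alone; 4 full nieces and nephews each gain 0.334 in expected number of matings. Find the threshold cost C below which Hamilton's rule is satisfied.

r to a full niece or nephew = 0.25 (full aunt/uncle↔niece/nephew: two paths of length 3 through the shared grandparent pair: r = 2·(1/2)^3 = 1/4).
Hamilton's rule: n·r·B > C, so the trait is favored while C < n·r·B = 4·0.25·0.334 = 0.334.

0.334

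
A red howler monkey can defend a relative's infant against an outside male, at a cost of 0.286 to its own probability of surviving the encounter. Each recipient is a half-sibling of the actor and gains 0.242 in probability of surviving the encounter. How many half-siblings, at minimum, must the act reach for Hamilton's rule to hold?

r to a half-sibling = 0.25 (half-sibs share one parent — one path of length 2: r = (1/2)^2 = 1/4).
Hamilton's rule: n·r·B > C  ⇒  n > C/(r·B) = 0.286/(0.25·0.242) = 4.727.
The smallest integer exceeding 4.727 is 5.

5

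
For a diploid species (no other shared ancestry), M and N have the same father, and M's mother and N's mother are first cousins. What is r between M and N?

0.28125

With two independent routes of shared ancestry, r is the sum of the two contributions.
M and N are related in two ways: half-sibs through their shared father (r = 1/4) and second cousins through their mothers (r = 1/32).
r = 1/4 + 1/32 = 0.28125.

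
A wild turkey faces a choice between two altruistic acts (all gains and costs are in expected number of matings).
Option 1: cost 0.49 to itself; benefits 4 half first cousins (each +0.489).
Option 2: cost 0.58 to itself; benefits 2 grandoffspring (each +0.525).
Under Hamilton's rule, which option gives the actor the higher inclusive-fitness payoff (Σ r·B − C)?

Option 1: r to a half first cousin = 0.0625.
Option 1: Σ r·B − C = (4·0.0625·0.489) − 0.49 = -0.36775.
Option 2: r to a grandoffspring = 0.25.
Option 2: Σ r·B − C = (2·0.25·0.525) − 0.58 = -0.3175.
Option 2 has the higher net inclusive-fitness payoff.

Option 2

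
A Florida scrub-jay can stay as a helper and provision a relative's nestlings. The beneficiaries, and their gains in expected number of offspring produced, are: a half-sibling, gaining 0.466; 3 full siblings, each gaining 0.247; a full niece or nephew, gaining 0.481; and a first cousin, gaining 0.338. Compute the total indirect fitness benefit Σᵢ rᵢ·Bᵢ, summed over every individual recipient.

0.6495

r to a half-sibling = 1/4 (half-sibs share one parent — one path of length 2: r = (1/2)^2 = 1/4).
r to a full sibling = 1/2 (full sibs share both parents — two paths of length 2: r = 2·(1/2)^2 = 1/2).
r to a full niece or nephew = 0.25 (full aunt/uncle↔niece/nephew: two paths of length 3 through the shared grandparent pair: r = 2·(1/2)^3 = 1/4).
r to a first cousin = 1/8 (first cousins share one grandparent pair — two paths of length 4: r = 2·(1/2)^4 = 1/8).
Summing one r·B term per recipient: 1·0.25·0.466 + 3·0.5·0.247 + 1·0.25·0.481 + 1·0.125·0.338 = 0.6495.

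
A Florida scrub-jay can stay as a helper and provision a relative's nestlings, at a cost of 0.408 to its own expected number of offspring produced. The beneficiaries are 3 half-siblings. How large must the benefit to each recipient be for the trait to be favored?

r to a half-sibling = 0.25 (half-sibs share one parent — one path of length 2: r = (1/2)^2 = 1/4).
Hamilton's rule with n recipients of equal r: n·r·B > C, so B > C/(n·r) = 0.408/(3·0.25) = 0.544.

0.544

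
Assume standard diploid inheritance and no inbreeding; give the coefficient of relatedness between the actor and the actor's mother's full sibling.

Each parent–offspring link contributes a factor of 1/2, and independent paths through distinct common ancestors add.
Full aunt/uncle↔niece/nephew: two paths of length 3 through the shared grandparent pair: r = 2·(1/2)^3 = 1/4.

0.25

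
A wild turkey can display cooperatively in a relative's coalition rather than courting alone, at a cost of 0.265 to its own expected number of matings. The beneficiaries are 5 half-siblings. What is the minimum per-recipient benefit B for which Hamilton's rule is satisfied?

r to a half-sibling = 1/4 (half-sibs share one parent — one path of length 2: r = (1/2)^2 = 1/4).
Hamilton's rule with n recipients of equal r: n·r·B > C, so B > C/(n·r) = 0.265/(5·0.25) = 0.212.

0.212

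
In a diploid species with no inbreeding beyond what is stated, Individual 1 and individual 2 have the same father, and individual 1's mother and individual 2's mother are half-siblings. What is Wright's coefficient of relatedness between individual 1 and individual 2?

0.3125

With two independent routes of shared ancestry, r is the sum of the two contributions.
Individual 1 and individual 2 are related in two ways: half-sibs through their shared father (r = 1/4) and half first cousins through their mothers (r = 1/16).
r = 1/4 + 1/16 = 5/16 = 0.3125.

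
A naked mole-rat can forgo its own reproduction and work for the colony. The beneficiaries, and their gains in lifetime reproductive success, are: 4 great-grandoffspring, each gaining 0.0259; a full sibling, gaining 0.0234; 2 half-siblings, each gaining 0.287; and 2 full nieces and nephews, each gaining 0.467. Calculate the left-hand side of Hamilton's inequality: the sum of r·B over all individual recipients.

0.40165

r to a great-grandoffspring = 1/8 (three parent–offspring links: r = (1/2)^3 = 1/8).
r to a full sibling = 0.5 (full sibs share both parents — two paths of length 2: r = 2·(1/2)^2 = 1/2).
r to a half-sibling = 1/4 (half-sibs share one parent — one path of length 2: r = (1/2)^2 = 1/4).
r to a full niece or nephew = 1/4 (full aunt/uncle↔niece/nephew: two paths of length 3 through the shared grandparent pair: r = 2·(1/2)^3 = 1/4).
Summing one r·B term per recipient: 4·0.125·0.0259 + 1·0.5·0.0234 + 2·0.25·0.287 + 2·0.25·0.467 = 0.40165.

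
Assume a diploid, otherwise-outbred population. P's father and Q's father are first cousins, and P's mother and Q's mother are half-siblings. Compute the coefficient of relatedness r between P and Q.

0.09375

Relatedness sums over independent paths through distinct common ancestors.
P and Q are related in two ways: second cousins through their fathers (r = 1/32) and half first cousins through their mothers (r = 1/16).
r = 1/32 + 1/16 = 0.09375.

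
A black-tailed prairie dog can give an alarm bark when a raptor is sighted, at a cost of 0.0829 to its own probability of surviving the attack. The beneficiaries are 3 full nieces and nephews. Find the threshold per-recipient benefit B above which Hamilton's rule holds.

0.1105

r to a full niece or nephew = 0.25 (full aunt/uncle↔niece/nephew: two paths of length 3 through the shared grandparent pair: r = 2·(1/2)^3 = 1/4).
Hamilton's rule with n recipients of equal r: n·r·B > C, so B > C/(n·r) = 0.0829/(3·0.25) = 0.1105.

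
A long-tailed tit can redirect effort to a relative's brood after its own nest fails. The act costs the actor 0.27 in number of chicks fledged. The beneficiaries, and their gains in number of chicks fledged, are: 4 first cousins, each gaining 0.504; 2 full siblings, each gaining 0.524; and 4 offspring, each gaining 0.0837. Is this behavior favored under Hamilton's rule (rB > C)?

Yes

Hamilton's rule: the trait is favored when the sum of r·B over every recipient exceeds the actor's cost C.
r to a first cousin = 0.125 (first cousins share one grandparent pair — two paths of length 4: r = 2·(1/2)^4 = 1/8).
r to a full sibling = 0.5 (full sibs share both parents — two paths of length 2: r = 2·(1/2)^2 = 1/2).
r to an offspring = 0.5 (one parent–offspring link: r = (1/2)^1 = 1/2).
Summing one r·B term per recipient: 4·0.125·0.504 + 2·0.5·0.524 + 4·0.5·0.0837 = 0.9434.
0.9434 > 0.27: the indirect benefit exceeds the cost.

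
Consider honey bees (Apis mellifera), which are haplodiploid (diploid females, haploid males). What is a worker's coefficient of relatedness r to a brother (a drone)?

0.25

Her haploid brother carries none of their father's genes and a random half of their mother's genome; that half matches the maternal half of her own genome with probability 1/2: r = 1/2 · 1/2 = 1/4.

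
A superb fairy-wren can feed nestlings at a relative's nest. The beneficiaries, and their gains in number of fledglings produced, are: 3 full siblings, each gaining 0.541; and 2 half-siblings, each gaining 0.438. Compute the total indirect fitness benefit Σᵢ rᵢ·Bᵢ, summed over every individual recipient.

1.0305

r to a full sibling = 1/2 (full sibs share both parents — two paths of length 2: r = 2·(1/2)^2 = 1/2).
r to a half-sibling = 0.25 (half-sibs share one parent — one path of length 2: r = (1/2)^2 = 1/4).
Summing one r·B term per recipient: 3·0.5·0.541 + 2·0.25·0.438 = 1.0305.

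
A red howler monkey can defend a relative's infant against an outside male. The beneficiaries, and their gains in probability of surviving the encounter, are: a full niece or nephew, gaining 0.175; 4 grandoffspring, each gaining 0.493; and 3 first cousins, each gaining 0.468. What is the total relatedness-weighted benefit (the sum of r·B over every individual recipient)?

0.71225

r to a full niece or nephew = 1/4 (full aunt/uncle↔niece/nephew: two paths of length 3 through the shared grandparent pair: r = 2·(1/2)^3 = 1/4).
r to a grandoffspring = 0.25 (two parent–offspring links: r = (1/2)^2 = 1/4).
r to a first cousin = 1/8 (first cousins share one grandparent pair — two paths of length 4: r = 2·(1/2)^4 = 1/8).
Summing one r·B term per recipient: 1·0.25·0.175 + 4·0.25·0.493 + 3·0.125·0.468 = 0.71225.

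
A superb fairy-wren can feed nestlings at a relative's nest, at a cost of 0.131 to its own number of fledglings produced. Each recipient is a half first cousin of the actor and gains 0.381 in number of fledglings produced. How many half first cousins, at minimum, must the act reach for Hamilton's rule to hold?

r to a half first cousin = 1/16 (half first cousins share one grandparent — one path of length 4: r = (1/2)^4 = 1/16).
Hamilton's rule: n·r·B > C  ⇒  n > C/(r·B) = 0.131/(0.0625·0.381) = 5.501.
The smallest integer exceeding 5.501 is 6.

6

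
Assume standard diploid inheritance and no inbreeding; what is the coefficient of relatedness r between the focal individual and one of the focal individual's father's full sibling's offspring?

0.125

Each parent–offspring link contributes a factor of 1/2, and independent paths through distinct common ancestors add.
First cousins share one grandparent pair — two paths of length 4: r = 2·(1/2)^4 = 1/8.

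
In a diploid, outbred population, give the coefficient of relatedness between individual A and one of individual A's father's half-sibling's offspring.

Each parent–offspring link contributes a factor of 1/2, and independent paths through distinct common ancestors add.
Half first cousins share one grandparent — one path of length 4: r = (1/2)^4 = 1/16.

0.0625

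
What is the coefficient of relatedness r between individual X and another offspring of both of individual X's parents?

Each parent–offspring link contributes a factor of 1/2, and independent paths through distinct common ancestors add.
Full sibs share both parents — two paths of length 2: r = 2·(1/2)^2 = 1/2.

0.5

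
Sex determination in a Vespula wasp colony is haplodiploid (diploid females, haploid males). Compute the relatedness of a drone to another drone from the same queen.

Haploid brothers each carry a random half of the queen's diploid genome, so on average they share half: r = 1/2.

0.5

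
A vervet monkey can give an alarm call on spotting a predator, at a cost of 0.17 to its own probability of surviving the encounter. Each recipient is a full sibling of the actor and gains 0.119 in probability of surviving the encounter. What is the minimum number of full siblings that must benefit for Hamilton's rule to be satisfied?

3

r to a full sibling = 1/2 (full sibs share both parents — two paths of length 2: r = 2·(1/2)^2 = 1/2).
Hamilton's rule: n·r·B > C  ⇒  n > C/(r·B) = 0.17/(0.5·0.119) = 2.857.
The smallest integer exceeding 2.857 is 3.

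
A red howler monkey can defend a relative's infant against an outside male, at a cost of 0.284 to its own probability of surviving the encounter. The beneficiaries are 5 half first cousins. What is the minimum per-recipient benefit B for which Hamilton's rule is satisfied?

r to a half first cousin = 0.0625 (half first cousins share one grandparent — one path of length 4: r = (1/2)^4 = 1/16).
Hamilton's rule with n recipients of equal r: n·r·B > C, so B > C/(n·r) = 0.284/(5·0.0625) = 0.9088.

0.9088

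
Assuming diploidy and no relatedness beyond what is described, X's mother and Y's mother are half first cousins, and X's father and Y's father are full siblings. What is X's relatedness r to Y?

Wright's path rule: contributions from independent ancestry routes add.
X and Y are related in two ways: half second cousins through their mothers (r = 1/64) and first cousins through their fathers (r = 1/8).
r = 1/64 + 1/8 = 0.140625.

0.140625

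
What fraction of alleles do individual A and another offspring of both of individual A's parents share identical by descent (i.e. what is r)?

0.5

Each parent–offspring link contributes a factor of 1/2, and independent paths through distinct common ancestors add.
Full sibs share both parents — two paths of length 2: r = 2·(1/2)^2 = 1/2.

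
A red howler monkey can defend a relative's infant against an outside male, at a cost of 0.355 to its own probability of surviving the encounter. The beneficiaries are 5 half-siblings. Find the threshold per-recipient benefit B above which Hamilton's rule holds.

0.284

r to a half-sibling = 0.25 (half-sibs share one parent — one path of length 2: r = (1/2)^2 = 1/4).
Hamilton's rule with n recipients of equal r: n·r·B > C, so B > C/(n·r) = 0.355/(5·0.25) = 0.284.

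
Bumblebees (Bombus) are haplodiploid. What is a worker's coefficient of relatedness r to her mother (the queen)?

One meiotic link between diploid queen and diploid daughter: r = 1/2.

0.5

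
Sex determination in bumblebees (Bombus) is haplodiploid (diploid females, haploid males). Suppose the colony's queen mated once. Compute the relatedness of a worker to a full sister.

0.75

Haplodiploid full sisters inherit their father's entire haploid genome identically (contributing 1/2) and on average half of their mother's contribution (1/2 · 1/2 = 1/4); r = 1/2 + 1/4 = 3/4.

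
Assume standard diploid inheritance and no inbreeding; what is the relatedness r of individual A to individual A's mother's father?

Each parent–offspring link contributes a factor of 1/2, and independent paths through distinct common ancestors add.
Two parent–offspring links: r = (1/2)^2 = 1/4.

0.25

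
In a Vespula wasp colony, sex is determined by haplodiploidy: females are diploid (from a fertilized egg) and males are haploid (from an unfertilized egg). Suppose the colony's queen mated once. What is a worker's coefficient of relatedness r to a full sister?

Haplodiploid full sisters inherit their father's entire haploid genome identically (contributing 1/2) and on average half of their mother's contribution (1/2 · 1/2 = 1/4); r = 1/2 + 1/4 = 3/4.

0.75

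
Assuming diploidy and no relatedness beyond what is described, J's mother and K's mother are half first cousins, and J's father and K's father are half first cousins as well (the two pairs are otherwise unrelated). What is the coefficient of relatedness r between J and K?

Relatedness sums over independent paths through distinct common ancestors.
J and K are related in two ways: half second cousins through their mothers (r = 1/64) and half second cousins through their fathers (r = 1/64).
r = 1/64 + 1/64 = 1/32 = 0.03125.

0.03125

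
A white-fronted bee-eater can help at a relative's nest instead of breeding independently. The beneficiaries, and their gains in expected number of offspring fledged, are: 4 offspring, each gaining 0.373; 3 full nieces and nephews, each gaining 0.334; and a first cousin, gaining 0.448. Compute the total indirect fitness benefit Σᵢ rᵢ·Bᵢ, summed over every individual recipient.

1.0525

r to an offspring = 1/2 (one parent–offspring link: r = (1/2)^1 = 1/2).
r to a full niece or nephew = 1/4 (full aunt/uncle↔niece/nephew: two paths of length 3 through the shared grandparent pair: r = 2·(1/2)^3 = 1/4).
r to a first cousin = 1/8 (first cousins share one grandparent pair — two paths of length 4: r = 2·(1/2)^4 = 1/8).
Summing one r·B term per recipient: 4·0.5·0.373 + 3·0.25·0.334 + 1·0.125·0.448 = 1.0525.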